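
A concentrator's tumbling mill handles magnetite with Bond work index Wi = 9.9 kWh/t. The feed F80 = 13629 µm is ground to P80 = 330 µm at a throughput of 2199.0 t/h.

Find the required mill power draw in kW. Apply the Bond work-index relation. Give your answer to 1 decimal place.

P = 10119.3 kW

Bond:  W = 10 Wi (1/√P − 1/√F)
W = 10·9.9·(1/√330 − 1/√13629) = 10·9.9·(0.046482) = 4.6018 kWh/t
Power = W × throughput = 4.6018 kWh/t × 2199.0 t/h = 10119.3 kW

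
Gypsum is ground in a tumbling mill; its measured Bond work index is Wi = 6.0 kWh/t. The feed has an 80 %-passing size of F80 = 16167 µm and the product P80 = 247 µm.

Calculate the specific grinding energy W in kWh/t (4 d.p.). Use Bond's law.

W = 3.3458 kWh/t

W = 10·Wi·(P80^(-½) − F80^(-½))
1/√247 = 0.063628;  1/√16167 = 0.007865
W = 10·6.0·(0.063628 − 0.007865) = 3.3458 kWh/t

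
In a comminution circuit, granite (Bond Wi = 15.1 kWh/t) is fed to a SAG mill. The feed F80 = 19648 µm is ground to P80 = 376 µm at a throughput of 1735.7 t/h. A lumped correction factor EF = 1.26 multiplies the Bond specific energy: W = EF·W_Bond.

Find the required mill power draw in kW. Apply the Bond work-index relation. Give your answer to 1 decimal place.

P = 14674.6 kW

Bond: W = 10·Wi·(1/√P80 − 1/√F80)
W = 10·15.1·(1/√376 − 1/√19648) = 10·15.1·(0.044437) = 6.7100 kWh/t
W_actual = 1.26 × 6.7100 = 8.4546 kWh/t
P_mill = W·ṁ = 8.4546·1735.7 = 14674.6 kW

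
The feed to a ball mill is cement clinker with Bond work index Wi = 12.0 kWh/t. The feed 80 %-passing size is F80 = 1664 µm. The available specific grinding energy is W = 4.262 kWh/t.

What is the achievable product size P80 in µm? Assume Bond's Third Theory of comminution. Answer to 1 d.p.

Bond: W = 10·Wi·(1/√P80 − 1/√F80)
1/√P80 = 1/√F80 + W/(10·Wi)
  = 4.2620/(10·12.0) + 1/√1664 = 0.035517 + 0.024515 = 0.060031
P80 = (1/0.060031)² = 16.6580² = 277.49 µm

P80 = 277.5 µm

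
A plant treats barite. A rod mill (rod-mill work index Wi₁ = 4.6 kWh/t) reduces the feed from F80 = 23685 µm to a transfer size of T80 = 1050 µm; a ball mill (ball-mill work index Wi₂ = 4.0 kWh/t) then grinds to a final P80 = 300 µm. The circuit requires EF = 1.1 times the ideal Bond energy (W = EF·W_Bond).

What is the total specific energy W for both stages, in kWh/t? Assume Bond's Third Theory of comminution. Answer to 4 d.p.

W = 2.4152 kWh/t

W = 10 Wi (P80^-0.5 − F80^-0.5)
Stage 1 (23685→1050 µm, Wi₁=4.6): W₁ = 10·4.6·(0.030861 − 0.006498) = 1.1207 kWh/t
Stage 2 (1050→300 µm, Wi₂=4.0): W₂ = 10·4.0·(0.057735 − 0.030861) = 1.0750 kWh/t
W = W₁ + W₂ = 1.1207 + 1.0750 = 2.1957 kWh/t
Corrected W = EF·W_Bond = 1.1·2.1957 = 2.4152 kWh/t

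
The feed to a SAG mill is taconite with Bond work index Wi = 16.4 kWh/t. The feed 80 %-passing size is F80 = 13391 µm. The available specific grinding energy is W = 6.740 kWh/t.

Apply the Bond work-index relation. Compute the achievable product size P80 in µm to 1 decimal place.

P80 = 404.2 µm

Bond: W = 10·Wi·(1/√P80 − 1/√F80)
⇒ 1/√P80 = W/(10 Wi) + 1/√F80
  = 6.7400/(10·16.4) + 1/√13391 = 0.041098 + 0.008642 = 0.049739
P80 = (1/0.049739)² = 20.1049² = 404.21 µm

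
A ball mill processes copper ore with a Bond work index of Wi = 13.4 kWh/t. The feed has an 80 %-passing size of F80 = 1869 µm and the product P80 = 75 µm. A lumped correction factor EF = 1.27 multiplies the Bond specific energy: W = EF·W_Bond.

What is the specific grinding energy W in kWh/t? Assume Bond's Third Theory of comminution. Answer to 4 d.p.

Bond:  W = 10 Wi (1/√P − 1/√F)
1/√75 = 0.115470;  1/√1869 = 0.023131
W = 10·13.4·(0.115470 − 0.023131) = 12.3734 kWh/t
Apply correction: 12.3734 × 1.27 = 15.7143 kWh/t

W = 15.7143 kWh/t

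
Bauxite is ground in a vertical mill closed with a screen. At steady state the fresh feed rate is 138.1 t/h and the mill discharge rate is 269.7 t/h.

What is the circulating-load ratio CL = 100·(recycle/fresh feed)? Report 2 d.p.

CL = 95.29 %

M = F + R at steady state, so:
R = M − F = 269.7 − 138.1 = 131.6 t/h
CL = 100·R/F = 100·131.6/138.1 = 95.29 %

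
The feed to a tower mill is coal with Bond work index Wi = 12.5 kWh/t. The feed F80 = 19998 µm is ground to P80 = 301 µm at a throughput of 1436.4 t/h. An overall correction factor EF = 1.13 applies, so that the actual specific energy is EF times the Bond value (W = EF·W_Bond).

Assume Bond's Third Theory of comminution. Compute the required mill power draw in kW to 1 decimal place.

P = 10259.7 kW

W = 10 Wi (1/√P80 − 1/√F80)  [Bond]
W = 10·12.5·(1/√301 − 1/√19998) = 10·12.5·(0.050568) = 6.3210 kWh/t
With EF = 1.13: W = 6.3210·1.13 = 7.1427 kWh/t
Power = W × throughput = 7.1427 kWh/t × 1436.4 t/h = 10259.7 kW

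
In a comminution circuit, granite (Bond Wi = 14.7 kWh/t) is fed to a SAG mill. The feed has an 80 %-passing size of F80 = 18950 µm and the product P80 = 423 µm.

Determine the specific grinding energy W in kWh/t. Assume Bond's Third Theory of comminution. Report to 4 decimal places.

W = 6.0795 kWh/t

W_Bond = 10·Wi·(1/√P₈₀ − 1/√F₈₀)
1/√423 = 0.048622;  1/√18950 = 0.007264
W = 10·14.7·(0.048622 − 0.007264) = 6.0795 kWh/t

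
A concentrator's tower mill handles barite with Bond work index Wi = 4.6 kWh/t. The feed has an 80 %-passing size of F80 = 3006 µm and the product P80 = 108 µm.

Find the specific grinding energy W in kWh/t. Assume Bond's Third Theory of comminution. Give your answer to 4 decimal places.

W = 3.5873 kWh/t

W = 10·Wi·(P80^(-½) − F80^(-½))
1/√108 = 0.096225;  1/√3006 = 0.018239
W = 10·4.6·(0.096225 − 0.018239) = 3.5873 kWh/t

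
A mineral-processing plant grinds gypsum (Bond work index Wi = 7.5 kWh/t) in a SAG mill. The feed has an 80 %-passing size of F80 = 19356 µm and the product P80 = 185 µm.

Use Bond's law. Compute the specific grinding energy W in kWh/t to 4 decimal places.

W = 4.9750 kWh/t

W = 10 Wi / √P80 − 10 Wi / √F80
1/√185 = 0.073521;  1/√19356 = 0.007188
W = 10·7.5·(0.073521 − 0.007188) = 4.9750 kWh/t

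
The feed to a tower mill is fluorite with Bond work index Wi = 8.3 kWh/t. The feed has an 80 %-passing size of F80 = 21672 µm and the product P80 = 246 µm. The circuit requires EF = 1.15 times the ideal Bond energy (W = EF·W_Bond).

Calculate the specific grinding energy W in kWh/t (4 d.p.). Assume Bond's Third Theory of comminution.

W = 10·Wi·[P80^(−½) − F80^(−½)]
1/√246 = 0.063758;  1/√21672 = 0.006793
W = 10·8.3·(0.063758 − 0.006793) = 4.7281 kWh/t
W_actual = 1.15 × 4.7281 = 5.4373 kWh/t

W = 5.4373 kWh/t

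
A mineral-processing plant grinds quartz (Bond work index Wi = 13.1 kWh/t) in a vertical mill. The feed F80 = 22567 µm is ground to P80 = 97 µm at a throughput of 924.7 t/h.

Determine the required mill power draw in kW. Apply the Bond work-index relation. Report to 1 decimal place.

W_Bond = 10·Wi·(1/√P₈₀ − 1/√F₈₀)
W = 10·13.1·(1/√97 − 1/√22567) = 10·13.1·(0.094878) = 12.4290 kWh/t
P = W·T = 12.4290·924.7 = 11493.1 kW

P = 11493.1 kW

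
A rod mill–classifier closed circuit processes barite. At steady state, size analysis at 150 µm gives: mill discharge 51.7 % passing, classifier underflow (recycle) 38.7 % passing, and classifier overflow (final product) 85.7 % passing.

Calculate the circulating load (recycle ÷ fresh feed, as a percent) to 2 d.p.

CL = 261.54 %

Classifier node, passing 150 µm:
(1+r)d = ru + o → r = (o−d)/(d−u)
r = (85.7 − 51.7)/(51.7 − 38.7) = 34.0/13.0 = 2.6154
CL = 100·r = 261.54 %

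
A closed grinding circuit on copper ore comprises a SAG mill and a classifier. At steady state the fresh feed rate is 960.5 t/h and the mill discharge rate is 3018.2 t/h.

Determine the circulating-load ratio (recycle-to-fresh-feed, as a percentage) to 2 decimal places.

Discharge = new feed + return, hence
R = M − F = 3018.2 − 960.5 = 2057.7 t/h
CL = 100·R/F = 100·2057.7/960.5 = 214.23 %

CL = 214.23 %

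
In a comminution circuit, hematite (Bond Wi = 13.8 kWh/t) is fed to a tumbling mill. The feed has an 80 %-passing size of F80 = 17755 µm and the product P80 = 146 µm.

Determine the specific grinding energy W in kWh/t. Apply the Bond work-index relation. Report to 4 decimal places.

W = 10.3853 kWh/t

Bond:  W = 10 Wi (1/√P − 1/√F)
1/√146 = 0.082761;  1/√17755 = 0.007505
W = 10·13.8·(0.082761 − 0.007505) = 10.3853 kWh/t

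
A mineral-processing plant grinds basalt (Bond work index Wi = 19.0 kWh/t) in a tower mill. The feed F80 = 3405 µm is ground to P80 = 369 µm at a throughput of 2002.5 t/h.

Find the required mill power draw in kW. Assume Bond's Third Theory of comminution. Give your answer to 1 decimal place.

P = 13286.4 kW

W = 10 Wi (1/√P80 − 1/√F80)  [Bond]
W = 10·19.0·(1/√369 − 1/√3405) = 10·19.0·(0.034921) = 6.6349 kWh/t
P_mill = W·ṁ = 6.6349·2002.5 = 13286.4 kW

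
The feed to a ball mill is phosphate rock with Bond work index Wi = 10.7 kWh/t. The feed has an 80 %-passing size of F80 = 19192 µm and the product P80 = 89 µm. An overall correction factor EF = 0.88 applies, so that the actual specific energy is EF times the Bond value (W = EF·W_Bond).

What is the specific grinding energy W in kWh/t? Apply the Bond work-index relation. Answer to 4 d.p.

W = 10 Wi / √P80 − 10 Wi / √F80
1/√89 = 0.106000;  1/√19192 = 0.007218
W = 10·10.7·(0.106000 − 0.007218) = 10.5696 kWh/t
W_actual = 0.88 × 10.5696 = 9.3013 kWh/t

W = 9.3013 kWh/t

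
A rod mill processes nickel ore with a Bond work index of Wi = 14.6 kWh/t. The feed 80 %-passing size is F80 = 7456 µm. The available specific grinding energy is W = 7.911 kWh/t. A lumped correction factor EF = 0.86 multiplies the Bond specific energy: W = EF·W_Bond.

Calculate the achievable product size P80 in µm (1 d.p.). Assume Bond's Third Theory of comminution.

P80 = 179.8 µm

W = 10·Wi·[P80^(−½) − F80^(−½)]
W_Bond = W / EF = 7.911 / 0.86 = 9.1988 kWh/t
⇒ 1/√P80 = W_Bond/(10·Wi) + 1/√F80
  = 9.1988/(10·14.6) + 1/√7456 = 0.063006 + 0.011581 = 0.074587
P80 = (1/0.074587)² = 13.4072² = 179.75 µm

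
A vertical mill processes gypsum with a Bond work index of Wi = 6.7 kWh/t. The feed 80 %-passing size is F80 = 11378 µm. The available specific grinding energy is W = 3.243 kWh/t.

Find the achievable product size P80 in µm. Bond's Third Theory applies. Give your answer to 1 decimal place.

P80 = 299.6 µm

W = 10 Wi (P80^-0.5 − F80^-0.5)
1/√P80 = 1/√F80 + W/(10·Wi)
  = 3.2430/(10·6.7) + 1/√11378 = 0.048403 + 0.009375 = 0.057778
P80 = (1/0.057778)² = 17.3077² = 299.56 µm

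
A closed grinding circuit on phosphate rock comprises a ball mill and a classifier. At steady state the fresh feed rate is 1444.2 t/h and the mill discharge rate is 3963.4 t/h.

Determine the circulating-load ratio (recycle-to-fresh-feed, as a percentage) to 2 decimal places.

CL = 174.44 %

Mill node: discharge = fresh + recycle.
R = M − F = 3963.4 − 1444.2 = 2519.2 t/h
CL = 100·R/F = 100·2519.2/1444.2 = 174.44 %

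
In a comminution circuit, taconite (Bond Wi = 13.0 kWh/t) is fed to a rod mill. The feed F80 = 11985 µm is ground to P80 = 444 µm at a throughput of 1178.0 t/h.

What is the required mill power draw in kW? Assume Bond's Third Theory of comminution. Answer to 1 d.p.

P = 5868.9 kW

Bond:  W = 10 Wi (1/√P − 1/√F)
W = 10·13.0·(1/√444 − 1/√11985) = 10·13.0·(0.038323) = 4.9821 kWh/t
P_mill = W·ṁ = 4.9821·1178.0 = 5868.9 kW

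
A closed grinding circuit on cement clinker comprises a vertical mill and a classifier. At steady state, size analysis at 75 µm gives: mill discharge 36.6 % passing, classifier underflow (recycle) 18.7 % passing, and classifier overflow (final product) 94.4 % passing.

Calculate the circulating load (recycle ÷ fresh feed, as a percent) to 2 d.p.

CL = 322.91 %

Mass balance on the −75 µm fraction:
(1+r)d = ru + o → r = (o−d)/(d−u)
r = (94.4 − 36.6)/(36.6 − 18.7) = 57.8/17.9 = 3.2291
CL = 100·r = 322.91 %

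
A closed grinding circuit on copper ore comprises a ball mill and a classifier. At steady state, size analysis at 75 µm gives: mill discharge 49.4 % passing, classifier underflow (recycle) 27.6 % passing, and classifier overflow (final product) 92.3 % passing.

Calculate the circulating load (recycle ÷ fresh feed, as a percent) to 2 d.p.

CL = 196.79 %

Two-product formula at 75 µm:
d + r·d = r·u + o → r(d−u) = o−d
r = (92.3 − 49.4)/(49.4 − 27.6) = 42.9/21.8 = 1.9679
CL = 100·r = 196.79 %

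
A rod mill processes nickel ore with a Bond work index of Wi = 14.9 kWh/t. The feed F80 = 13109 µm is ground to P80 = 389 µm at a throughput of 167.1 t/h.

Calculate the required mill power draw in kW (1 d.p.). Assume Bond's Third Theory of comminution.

P = 1044.9 kW

W_Bond = 10·Wi·(1/√P₈₀ − 1/√F₈₀)
W = 10·14.9·(1/√389 − 1/√13109) = 10·14.9·(0.041968) = 6.2532 kWh/t
P = W·T = 6.2532·167.1 = 1044.9 kW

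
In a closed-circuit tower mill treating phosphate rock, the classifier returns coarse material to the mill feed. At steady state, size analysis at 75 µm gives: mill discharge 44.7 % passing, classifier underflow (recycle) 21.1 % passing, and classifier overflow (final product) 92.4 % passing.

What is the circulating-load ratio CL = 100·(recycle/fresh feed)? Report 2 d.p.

CL = 202.12 %

Mass balance on the −75 µm fraction:
(1+r)d = ru + o → r = (o−d)/(d−u)
r = (92.4 − 44.7)/(44.7 − 21.1) = 47.7/23.6 = 2.0212
CL = 100·r = 202.12 %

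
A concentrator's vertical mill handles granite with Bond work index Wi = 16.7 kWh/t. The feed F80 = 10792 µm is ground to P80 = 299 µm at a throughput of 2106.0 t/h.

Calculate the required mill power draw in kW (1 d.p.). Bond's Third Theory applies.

P = 16953.9 kW

W = 10·Wi·(P80^(-½) − F80^(-½))
W = 10·16.7·(1/√299 − 1/√10792) = 10·16.7·(0.048205) = 8.0503 kWh/t
Mill draw = 8.0503 × 2106.0 = 16953.9 kW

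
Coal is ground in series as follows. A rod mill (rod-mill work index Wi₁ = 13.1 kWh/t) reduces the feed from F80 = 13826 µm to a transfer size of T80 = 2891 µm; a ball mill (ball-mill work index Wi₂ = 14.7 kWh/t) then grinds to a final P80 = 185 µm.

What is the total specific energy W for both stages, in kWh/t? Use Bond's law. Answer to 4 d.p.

W = 10 Wi / √P80 − 10 Wi / √F80
Stage 1 (13826→2891 µm, Wi₁=13.1): W₁ = 10·13.1·(0.018598 − 0.008505) = 1.3223 kWh/t
Stage 2 (2891→185 µm, Wi₂=14.7): W₂ = 10·14.7·(0.073521 − 0.018598) = 8.0737 kWh/t
W = W₁ + W₂ = 1.3223 + 8.0737 = 9.3960 kWh/t

W = 9.3960 kWh/t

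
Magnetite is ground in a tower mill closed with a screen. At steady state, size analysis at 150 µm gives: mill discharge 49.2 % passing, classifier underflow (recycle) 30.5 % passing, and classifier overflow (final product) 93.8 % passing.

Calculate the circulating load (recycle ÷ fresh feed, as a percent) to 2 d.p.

Mass balance on the −150 µm fraction:
r = (o − d)/(d − u)
r = (93.8 − 49.2)/(49.2 − 30.5) = 44.6/18.7 = 2.3850
CL = 100·r = 238.50 %

CL = 238.50 %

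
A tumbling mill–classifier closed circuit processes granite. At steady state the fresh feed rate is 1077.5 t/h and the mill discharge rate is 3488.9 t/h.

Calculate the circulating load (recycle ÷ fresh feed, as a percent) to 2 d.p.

Steady state: M = F + R.
R = M − F = 3488.9 − 1077.5 = 2411.4 t/h
CL = 100·R/F = 100·2411.4/1077.5 = 223.80 %

CL = 223.80 %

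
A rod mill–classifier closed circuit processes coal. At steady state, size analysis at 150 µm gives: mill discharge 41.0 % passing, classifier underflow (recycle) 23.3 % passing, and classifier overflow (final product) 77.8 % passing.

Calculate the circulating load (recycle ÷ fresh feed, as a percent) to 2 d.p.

Let r = R/F. Size balance at 150 µm:
d + r·d = r·u + o → r(d−u) = o−d
r = (77.8 − 41.0)/(41.0 − 23.3) = 36.8/17.7 = 2.0791
CL = 100·r = 207.91 %

CL = 207.91 %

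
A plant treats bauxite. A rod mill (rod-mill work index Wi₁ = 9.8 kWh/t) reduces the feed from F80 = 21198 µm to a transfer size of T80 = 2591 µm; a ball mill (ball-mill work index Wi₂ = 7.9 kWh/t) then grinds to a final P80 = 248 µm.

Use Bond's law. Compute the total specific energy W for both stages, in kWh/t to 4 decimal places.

W = 10 Wi (1/√P80 − 1/√F80)  [Bond]
Stage 1 (21198→2591 µm, Wi₁=9.8): W₁ = 10·9.8·(0.019646 − 0.006868) = 1.2522 kWh/t
Stage 2 (2591→248 µm, Wi₂=7.9): W₂ = 10·7.9·(0.063500 − 0.019646) = 3.4645 kWh/t
W = W₁ + W₂ = 1.2522 + 3.4645 = 4.7167 kWh/t

W = 4.7167 kWh/t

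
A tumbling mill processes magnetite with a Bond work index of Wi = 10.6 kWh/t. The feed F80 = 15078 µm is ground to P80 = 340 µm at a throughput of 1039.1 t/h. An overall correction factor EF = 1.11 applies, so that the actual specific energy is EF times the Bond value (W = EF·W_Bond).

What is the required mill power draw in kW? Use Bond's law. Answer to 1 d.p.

W_Bond = 10·Wi·(1/√P₈₀ − 1/√F₈₀)
W = 10·10.6·(1/√340 − 1/√15078) = 10·10.6·(0.046089) = 4.8854 kWh/t
W_actual = 1.11 × 4.8854 = 5.4228 kWh/t
P_mill = W·ṁ = 5.4228·1039.1 = 5634.8 kW

P = 5634.8 kW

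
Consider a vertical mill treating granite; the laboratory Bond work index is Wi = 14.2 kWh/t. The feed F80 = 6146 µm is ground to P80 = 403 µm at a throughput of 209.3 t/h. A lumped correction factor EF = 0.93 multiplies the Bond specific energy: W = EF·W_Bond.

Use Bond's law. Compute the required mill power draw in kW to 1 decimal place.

Bond: W = 10·Wi·(1/√P80 − 1/√F80)
W = 10·14.2·(1/√403 − 1/√6146) = 10·14.2·(0.037058) = 5.2622 kWh/t
Corrected W = EF·W_Bond = 0.93·5.2622 = 4.8939 kWh/t
Power = W × throughput = 4.8939 kWh/t × 209.3 t/h = 1024.3 kW

P = 1024.3 kW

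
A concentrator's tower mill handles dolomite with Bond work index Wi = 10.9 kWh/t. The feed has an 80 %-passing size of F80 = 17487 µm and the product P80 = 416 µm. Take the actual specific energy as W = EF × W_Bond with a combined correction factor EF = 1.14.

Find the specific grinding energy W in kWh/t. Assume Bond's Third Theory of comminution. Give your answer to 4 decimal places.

W_Bond = 10·Wi·(1/√P₈₀ − 1/√F₈₀)
1/√416 = 0.049029;  1/√17487 = 0.007562
W = 10·10.9·(0.049029 − 0.007562) = 4.5199 kWh/t
With EF = 1.14: W = 4.5199·1.14 = 5.1527 kWh/t

W = 5.1527 kWh/t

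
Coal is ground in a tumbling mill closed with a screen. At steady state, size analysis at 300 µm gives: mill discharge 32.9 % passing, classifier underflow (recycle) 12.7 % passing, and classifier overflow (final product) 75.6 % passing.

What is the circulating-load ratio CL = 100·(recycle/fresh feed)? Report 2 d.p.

CL = 211.39 %

Balance %-passing 300 µm (r = R/F):
d + r·d = r·u + o → r(d−u) = o−d
r = (75.6 − 32.9)/(32.9 − 12.7) = 42.7/20.2 = 2.1139
CL = 100·r = 211.39 %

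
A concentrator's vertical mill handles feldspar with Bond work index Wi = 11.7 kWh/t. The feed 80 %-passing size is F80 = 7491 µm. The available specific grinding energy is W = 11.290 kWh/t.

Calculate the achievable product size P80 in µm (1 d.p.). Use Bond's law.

Bond:  W = 10 Wi (1/√P − 1/√F)
1/√P80 = 1/√F80 + W/(10·Wi)
  = 11.2900/(10·11.7) + 1/√7491 = 0.096496 + 0.011554 = 0.108050
P80 = (1/0.108050)² = 9.2550² = 85.66 µm

P80 = 85.7 µm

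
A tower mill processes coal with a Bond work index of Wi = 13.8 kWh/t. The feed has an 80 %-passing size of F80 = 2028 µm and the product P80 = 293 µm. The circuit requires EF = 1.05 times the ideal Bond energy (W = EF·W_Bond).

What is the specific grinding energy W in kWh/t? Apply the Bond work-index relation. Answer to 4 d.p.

W = 10·Wi·[P80^(−½) − F80^(−½)]
1/√293 = 0.058421;  1/√2028 = 0.022206
W = 10·13.8·(0.058421 − 0.022206) = 4.9976 kWh/t
Apply correction: 4.9976 × 1.05 = 5.2475 kWh/t

W = 5.2475 kWh/t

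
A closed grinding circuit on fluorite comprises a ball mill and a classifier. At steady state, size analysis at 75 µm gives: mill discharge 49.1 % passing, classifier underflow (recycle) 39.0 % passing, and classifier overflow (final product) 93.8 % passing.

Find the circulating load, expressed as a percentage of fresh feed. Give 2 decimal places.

Balance %-passing 75 µm (r = R/F):
(1+r)·d = r·u + o ⇒ r = (o−d)/(d−u)
r = (93.8 − 49.1)/(49.1 − 39.0) = 44.7/10.1 = 4.4257
CL = 100·r = 442.57 %

CL = 442.57 %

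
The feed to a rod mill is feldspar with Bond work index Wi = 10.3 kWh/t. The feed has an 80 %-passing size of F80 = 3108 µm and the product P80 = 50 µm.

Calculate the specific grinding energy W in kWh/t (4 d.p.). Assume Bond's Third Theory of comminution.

W = 12.7188 kWh/t

W_Bond = 10·Wi·(1/√P₈₀ − 1/√F₈₀)
1/√50 = 0.141421;  1/√3108 = 0.017937
W = 10·10.3·(0.141421 − 0.017937) = 12.7188 kWh/t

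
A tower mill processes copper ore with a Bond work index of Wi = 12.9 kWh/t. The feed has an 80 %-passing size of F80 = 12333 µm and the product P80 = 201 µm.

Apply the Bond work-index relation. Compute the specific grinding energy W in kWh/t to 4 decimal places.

W = 7.9374 kWh/t

Bond: W = 10·Wi·(1/√P80 − 1/√F80)
1/√201 = 0.070535;  1/√12333 = 0.009005
W = 10·12.9·(0.070535 − 0.009005) = 7.9374 kWh/t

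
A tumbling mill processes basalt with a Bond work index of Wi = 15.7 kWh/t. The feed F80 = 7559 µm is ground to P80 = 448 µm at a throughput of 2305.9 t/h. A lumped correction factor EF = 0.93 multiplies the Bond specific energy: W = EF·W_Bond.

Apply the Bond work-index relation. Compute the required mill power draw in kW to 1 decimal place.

W_Bond = 10·Wi·(1/√P₈₀ − 1/√F₈₀)
W = 10·15.7·(1/√448 − 1/√7559) = 10·15.7·(0.035744) = 5.6118 kWh/t
With EF = 0.93: W = 5.6118·0.93 = 5.2189 kWh/t
Power = W × throughput = 5.2189 kWh/t × 2305.9 t/h = 12034.4 kW

P = 12034.4 kW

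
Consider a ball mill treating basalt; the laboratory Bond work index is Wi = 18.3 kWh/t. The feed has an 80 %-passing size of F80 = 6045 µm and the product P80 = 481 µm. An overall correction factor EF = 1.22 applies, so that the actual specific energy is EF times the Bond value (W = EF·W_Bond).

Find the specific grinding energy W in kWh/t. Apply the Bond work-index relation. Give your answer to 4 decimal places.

Bond: W = 10·Wi·(1/√P80 − 1/√F80)
1/√481 = 0.045596;  1/√6045 = 0.012862
W = 10·18.3·(0.045596 − 0.012862) = 5.9904 kWh/t
Apply correction: 5.9904 × 1.22 = 7.3083 kWh/t

W = 7.3083 kWh/t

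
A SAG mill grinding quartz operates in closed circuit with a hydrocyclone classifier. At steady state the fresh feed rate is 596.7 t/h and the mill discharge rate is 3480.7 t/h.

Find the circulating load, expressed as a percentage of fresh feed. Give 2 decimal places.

CL = 483.32 %

Steady state: M = F + R.
R = M − F = 3480.7 − 596.7 = 2884.0 t/h
CL = 100·R/F = 100·2884.0/596.7 = 483.32 %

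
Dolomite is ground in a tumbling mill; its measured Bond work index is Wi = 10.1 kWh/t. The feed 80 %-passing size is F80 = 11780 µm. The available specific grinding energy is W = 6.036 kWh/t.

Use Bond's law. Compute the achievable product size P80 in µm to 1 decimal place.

W = 10 Wi (1/√P80 − 1/√F80)  [Bond]
P80^(−½) = W/(10 Wi) + F80^(−½)
  = 6.0360/(10·10.1) + 1/√11780 = 0.059762 + 0.009214 = 0.068976
P80 = (1/0.068976)² = 14.4978² = 210.19 µm

P80 = 210.2 µm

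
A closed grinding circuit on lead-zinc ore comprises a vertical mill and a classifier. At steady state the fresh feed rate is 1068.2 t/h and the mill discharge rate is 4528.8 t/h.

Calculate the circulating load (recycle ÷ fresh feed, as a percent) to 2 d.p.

CL = 323.97 %

Mill node: discharge = fresh + recycle.
R = M − F = 4528.8 − 1068.2 = 3460.6 t/h
CL = 100·R/F = 100·3460.6/1068.2 = 323.97 %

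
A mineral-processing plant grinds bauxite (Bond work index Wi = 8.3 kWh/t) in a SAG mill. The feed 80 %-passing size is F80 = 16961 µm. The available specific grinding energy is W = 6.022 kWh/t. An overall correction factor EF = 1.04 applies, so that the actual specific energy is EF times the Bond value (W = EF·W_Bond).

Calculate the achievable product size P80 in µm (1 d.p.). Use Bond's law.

W = 10 Wi / √P80 − 10 Wi / √F80
W_Bond = W / EF = 6.022 / 1.04 = 5.7904 kWh/t
1/√P80 = 1/√F80 + W_Bond/(10·Wi)
  = 5.7904/(10·8.3) + 1/√16961 = 0.069764 + 0.007678 = 0.077442
P80 = (1/0.077442)² = 12.9129² = 166.74 µm

P80 = 166.7 µm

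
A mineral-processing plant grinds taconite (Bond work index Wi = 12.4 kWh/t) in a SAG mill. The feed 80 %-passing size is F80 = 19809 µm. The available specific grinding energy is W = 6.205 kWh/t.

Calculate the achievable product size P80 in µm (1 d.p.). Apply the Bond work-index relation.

W = 10 Wi (P80^-0.5 − F80^-0.5)
⇒ 1/√P80 = W/(10 Wi) + 1/√F80
  = 6.2050/(10·12.4) + 1/√19809 = 0.050040 + 0.007105 = 0.057145
P80 = (1/0.057145)² = 17.4992² = 306.22 µm

P80 = 306.2 µm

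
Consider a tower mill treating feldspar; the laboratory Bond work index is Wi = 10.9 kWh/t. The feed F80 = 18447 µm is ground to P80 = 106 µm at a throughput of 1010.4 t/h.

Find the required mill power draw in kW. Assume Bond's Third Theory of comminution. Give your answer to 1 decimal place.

P = 9886.2 kW

W = 10 Wi (P80^-0.5 − F80^-0.5)
W = 10·10.9·(1/√106 − 1/√18447) = 10·10.9·(0.089766) = 9.7845 kWh/t
P_mill = W·ṁ = 9.7845·1010.4 = 9886.2 kW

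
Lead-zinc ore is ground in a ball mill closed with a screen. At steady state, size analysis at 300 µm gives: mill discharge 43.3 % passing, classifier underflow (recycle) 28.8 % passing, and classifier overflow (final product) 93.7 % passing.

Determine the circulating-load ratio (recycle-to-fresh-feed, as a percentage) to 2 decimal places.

Let r = R/F. Size balance at 300 µm:
d + r·d = r·u + o → r(d−u) = o−d
r = (93.7 − 43.3)/(43.3 − 28.8) = 50.4/14.5 = 3.4759
CL = 100·r = 347.59 %

CL = 347.59 %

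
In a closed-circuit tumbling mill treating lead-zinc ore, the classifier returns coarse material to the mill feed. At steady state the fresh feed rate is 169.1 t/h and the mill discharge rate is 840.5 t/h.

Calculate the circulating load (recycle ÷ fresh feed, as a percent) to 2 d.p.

Mill node: discharge = fresh + recycle.
R = M − F = 840.5 − 169.1 = 671.4 t/h
CL = 100·R/F = 100·671.4/169.1 = 397.04 %

CL = 397.04 %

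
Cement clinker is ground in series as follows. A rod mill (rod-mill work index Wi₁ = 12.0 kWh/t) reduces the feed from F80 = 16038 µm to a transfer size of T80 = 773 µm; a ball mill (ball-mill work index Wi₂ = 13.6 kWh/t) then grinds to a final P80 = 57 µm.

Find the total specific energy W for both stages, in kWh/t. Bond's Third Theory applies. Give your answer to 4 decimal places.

W = 10·Wi·[P80^(−½) − F80^(−½)]
Stage 1 (16038→773 µm, Wi₁=12.0): W₁ = 10·12.0·(0.035968 − 0.007896) = 3.3685 kWh/t
Stage 2 (773→57 µm, Wi₂=13.6): W₂ = 10·13.6·(0.132453 − 0.035968) = 13.1221 kWh/t
W = W₁ + W₂ = 3.3685 + 13.1221 = 16.4906 kWh/t

W = 16.4906 kWh/t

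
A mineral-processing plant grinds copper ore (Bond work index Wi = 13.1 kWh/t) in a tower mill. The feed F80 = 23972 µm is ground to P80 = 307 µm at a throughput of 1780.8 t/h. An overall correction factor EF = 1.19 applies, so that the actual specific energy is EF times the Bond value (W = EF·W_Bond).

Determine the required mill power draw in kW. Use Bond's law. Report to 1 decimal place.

P = 14051.0 kW

W = 10·Wi·[P80^(−½) − F80^(−½)]
W = 10·13.1·(1/√307 − 1/√23972) = 10·13.1·(0.050614) = 6.6305 kWh/t
Apply correction: 6.6305 × 1.19 = 7.8903 kWh/t
Power = W × throughput = 7.8903 kWh/t × 1780.8 t/h = 14051.0 kW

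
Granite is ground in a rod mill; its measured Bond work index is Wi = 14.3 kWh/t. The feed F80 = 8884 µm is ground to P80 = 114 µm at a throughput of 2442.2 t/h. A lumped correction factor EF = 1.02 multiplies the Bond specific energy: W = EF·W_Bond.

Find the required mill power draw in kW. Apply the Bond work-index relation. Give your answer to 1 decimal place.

P = 29583.7 kW

W = 10·Wi·(P80^(-½) − F80^(-½))
W = 10·14.3·(1/√114 − 1/√8884) = 10·14.3·(0.083049) = 11.8760 kWh/t
Apply correction: 11.8760 × 1.02 = 12.1135 kWh/t
Power = W × throughput = 12.1135 kWh/t × 2442.2 t/h = 29583.7 kW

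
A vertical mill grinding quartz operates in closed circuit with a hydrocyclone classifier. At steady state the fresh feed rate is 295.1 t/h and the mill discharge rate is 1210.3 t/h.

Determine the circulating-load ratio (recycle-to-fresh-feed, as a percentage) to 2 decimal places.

Discharge = new feed + return, hence
R = M − F = 1210.3 − 295.1 = 915.2 t/h
CL = 100·R/F = 100·915.2/295.1 = 310.13 %

CL = 310.13 %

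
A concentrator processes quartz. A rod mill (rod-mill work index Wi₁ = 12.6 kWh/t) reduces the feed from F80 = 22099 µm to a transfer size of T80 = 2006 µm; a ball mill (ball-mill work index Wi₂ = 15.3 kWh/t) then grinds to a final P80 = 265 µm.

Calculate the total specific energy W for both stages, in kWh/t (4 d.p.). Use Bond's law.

W = 7.9483 kWh/t

W = 10 Wi (P80^-0.5 − F80^-0.5)
Stage 1 (22099→2006 µm, Wi₁=12.6): W₁ = 10·12.6·(0.022327 − 0.006727) = 1.9656 kWh/t
Stage 2 (2006→265 µm, Wi₂=15.3): W₂ = 10·15.3·(0.061430 − 0.022327) = 5.9827 kWh/t
W = W₁ + W₂ = 1.9656 + 5.9827 = 7.9483 kWh/t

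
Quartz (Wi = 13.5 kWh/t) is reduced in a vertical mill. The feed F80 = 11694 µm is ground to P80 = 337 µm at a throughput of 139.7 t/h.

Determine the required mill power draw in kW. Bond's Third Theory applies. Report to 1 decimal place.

P = 852.9 kW

Bond:  W = 10 Wi (1/√P − 1/√F)
W = 10·13.5·(1/√337 − 1/√11694) = 10·13.5·(0.045226) = 6.1055 kWh/t
Mill draw = 6.1055 × 139.7 = 852.9 kW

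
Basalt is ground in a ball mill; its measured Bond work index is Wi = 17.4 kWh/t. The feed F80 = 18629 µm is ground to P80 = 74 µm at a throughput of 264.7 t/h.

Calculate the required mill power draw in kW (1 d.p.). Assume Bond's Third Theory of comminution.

P = 5016.7 kW

W = 10·Wi·(P80^(-½) − F80^(-½))
W = 10·17.4·(1/√74 − 1/√18629) = 10·17.4·(0.108921) = 18.9523 kWh/t
Mill draw = 18.9523 × 264.7 = 5016.7 kW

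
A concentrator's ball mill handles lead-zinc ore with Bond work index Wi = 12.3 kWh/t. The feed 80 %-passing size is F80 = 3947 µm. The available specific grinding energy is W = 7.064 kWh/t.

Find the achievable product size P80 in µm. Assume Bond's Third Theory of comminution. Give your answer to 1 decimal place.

P80 = 185.9 µm

Bond: W = 10·Wi·(1/√P80 − 1/√F80)
⇒ 1/√P80 = W/(10 Wi) + 1/√F80
  = 7.0640/(10·12.3) + 1/√3947 = 0.057431 + 0.015917 = 0.073348
P80 = (1/0.073348)² = 13.6336² = 185.88 µm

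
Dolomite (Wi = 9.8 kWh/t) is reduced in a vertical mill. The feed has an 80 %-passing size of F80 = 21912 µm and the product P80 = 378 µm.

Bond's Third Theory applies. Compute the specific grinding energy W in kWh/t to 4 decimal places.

W = 4.3785 kWh/t

W = 10 Wi (P80^-0.5 − F80^-0.5)
1/√378 = 0.051434;  1/√21912 = 0.006756
W = 10·9.8·(0.051434 − 0.006756) = 4.3785 kWh/t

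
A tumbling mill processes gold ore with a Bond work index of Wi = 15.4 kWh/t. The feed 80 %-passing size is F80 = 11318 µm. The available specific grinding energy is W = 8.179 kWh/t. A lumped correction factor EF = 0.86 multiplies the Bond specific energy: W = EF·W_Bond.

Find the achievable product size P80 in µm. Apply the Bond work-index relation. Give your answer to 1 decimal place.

P80 = 197.5 µm

W = 10·Wi·[P80^(−½) − F80^(−½)]
W_Bond = W / EF = 8.179 / 0.86 = 9.5105 kWh/t
P80^-0.5 = F80^-0.5 + W_Bond/(10 Wi)
  = 9.5105/(10·15.4) + 1/√11318 = 0.061756 + 0.009400 = 0.071156
P80 = (1/0.071156)² = 14.0536² = 197.50 µm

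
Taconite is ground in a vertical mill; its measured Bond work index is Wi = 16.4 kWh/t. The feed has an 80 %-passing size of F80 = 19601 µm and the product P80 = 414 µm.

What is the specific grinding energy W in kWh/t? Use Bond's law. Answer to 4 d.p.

W_Bond = 10·Wi·(1/√P₈₀ − 1/√F₈₀)
1/√414 = 0.049147;  1/√19601 = 0.007143
W = 10·16.4·(0.049147 − 0.007143) = 6.8888 kWh/t

W = 6.8888 kWh/t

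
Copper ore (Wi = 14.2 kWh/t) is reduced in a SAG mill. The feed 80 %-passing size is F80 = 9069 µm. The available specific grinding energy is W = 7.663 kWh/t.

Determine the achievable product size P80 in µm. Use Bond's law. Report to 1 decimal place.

Bond:  W = 10 Wi (1/√P − 1/√F)
⇒ 1/√P80 = W/(10 Wi) + 1/√F80
  = 7.6630/(10·14.2) + 1/√9069 = 0.053965 + 0.010501 = 0.064466
P80 = (1/0.064466)² = 15.5122² = 240.63 µm

P80 = 240.6 µm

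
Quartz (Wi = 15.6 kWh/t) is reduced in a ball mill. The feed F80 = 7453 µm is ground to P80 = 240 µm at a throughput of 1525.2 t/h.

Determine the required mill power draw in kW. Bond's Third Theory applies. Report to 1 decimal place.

W = 10 Wi (P80^-0.5 − F80^-0.5)
W = 10·15.6·(1/√240 − 1/√7453) = 10·15.6·(0.052966) = 8.2628 kWh/t
Power = W × throughput = 8.2628 kWh/t × 1525.2 t/h = 12602.4 kW

P = 12602.4 kW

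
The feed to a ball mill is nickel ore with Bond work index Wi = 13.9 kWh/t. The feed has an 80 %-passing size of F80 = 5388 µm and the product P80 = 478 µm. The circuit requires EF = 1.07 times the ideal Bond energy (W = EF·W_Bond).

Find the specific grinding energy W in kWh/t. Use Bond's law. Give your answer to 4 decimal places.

W = 10·Wi·(P80^(-½) − F80^(-½))
1/√478 = 0.045739;  1/√5388 = 0.013623
W = 10·13.9·(0.045739 − 0.013623) = 4.4641 kWh/t
Corrected W = EF·W_Bond = 1.07·4.4641 = 4.7765 kWh/t

W = 4.7765 kWh/t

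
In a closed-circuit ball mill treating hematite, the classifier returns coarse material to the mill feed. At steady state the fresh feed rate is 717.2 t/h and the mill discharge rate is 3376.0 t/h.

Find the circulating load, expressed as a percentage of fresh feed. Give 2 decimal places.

Discharge = new feed + return, hence
R = M − F = 3376.0 − 717.2 = 2658.8 t/h
CL = 100·R/F = 100·2658.8/717.2 = 370.72 %

CL = 370.72 %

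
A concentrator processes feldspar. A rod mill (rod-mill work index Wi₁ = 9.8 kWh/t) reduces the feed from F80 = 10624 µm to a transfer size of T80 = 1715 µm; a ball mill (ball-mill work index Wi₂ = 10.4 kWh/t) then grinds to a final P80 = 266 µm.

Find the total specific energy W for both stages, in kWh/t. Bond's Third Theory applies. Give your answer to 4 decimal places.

W = 10 Wi (P80^-0.5 − F80^-0.5)
Stage 1 (10624→1715 µm, Wi₁=9.8): W₁ = 10·9.8·(0.024147 − 0.009702) = 1.4156 kWh/t
Stage 2 (1715→266 µm, Wi₂=10.4): W₂ = 10·10.4·(0.061314 − 0.024147) = 3.8653 kWh/t
W = W₁ + W₂ = 1.4156 + 3.8653 = 5.2810 kWh/t

W = 5.2810 kWh/t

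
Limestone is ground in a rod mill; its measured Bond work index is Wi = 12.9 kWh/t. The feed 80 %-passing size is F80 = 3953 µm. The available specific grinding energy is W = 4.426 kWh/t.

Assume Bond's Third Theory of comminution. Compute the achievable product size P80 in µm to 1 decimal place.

W = 10 Wi (1/√P80 − 1/√F80)  [Bond]
P80^-0.5 = F80^-0.5 + W/(10 Wi)
  = 4.4260/(10·12.9) + 1/√3953 = 0.034310 + 0.015905 = 0.050215
P80 = (1/0.050215)² = 19.9143² = 396.58 µm

P80 = 396.6 µm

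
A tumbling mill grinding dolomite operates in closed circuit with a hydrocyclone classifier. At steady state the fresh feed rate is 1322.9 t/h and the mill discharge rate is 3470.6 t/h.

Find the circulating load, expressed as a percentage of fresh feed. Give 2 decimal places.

Discharge = new feed + return, hence
R = M − F = 3470.6 − 1322.9 = 2147.7 t/h
CL = 100·R/F = 100·2147.7/1322.9 = 162.35 %

CL = 162.35 %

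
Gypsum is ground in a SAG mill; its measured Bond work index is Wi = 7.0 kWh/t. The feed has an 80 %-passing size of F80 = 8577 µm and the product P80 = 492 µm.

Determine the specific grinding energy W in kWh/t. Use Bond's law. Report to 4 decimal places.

W = 10·Wi·(P80^(-½) − F80^(-½))
1/√492 = 0.045083;  1/√8577 = 0.010798
W = 10·7.0·(0.045083 − 0.010798) = 2.4000 kWh/t

W = 2.4000 kWh/t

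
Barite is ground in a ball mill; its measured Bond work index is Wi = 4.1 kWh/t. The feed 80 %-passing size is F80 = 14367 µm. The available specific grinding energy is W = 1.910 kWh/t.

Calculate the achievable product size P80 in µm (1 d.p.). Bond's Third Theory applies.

P80 = 331.4 µm

W = 10 Wi (P80^-0.5 − F80^-0.5)
1/√P80 = 1/√F80 + W/(10·Wi)
  = 1.9100/(10·4.1) + 1/√14367 = 0.046585 + 0.008343 = 0.054928
P80 = (1/0.054928)² = 18.2056² = 331.44 µm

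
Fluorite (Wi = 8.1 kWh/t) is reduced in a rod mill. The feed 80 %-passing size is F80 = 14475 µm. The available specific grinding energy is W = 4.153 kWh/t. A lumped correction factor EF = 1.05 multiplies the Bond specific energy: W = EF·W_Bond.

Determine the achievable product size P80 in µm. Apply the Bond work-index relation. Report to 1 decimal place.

Bond:  W = 10 Wi (1/√P − 1/√F)
W_Bond = W / EF = 4.153 / 1.05 = 3.9552 kWh/t
P80^(−½) = W_Bond/(10 Wi) + F80^(−½)
  = 3.9552/(10·8.1) + 1/√14475 = 0.048830 + 0.008312 = 0.057142
P80 = (1/0.057142)² = 17.5003² = 306.26 µm

P80 = 306.3 µm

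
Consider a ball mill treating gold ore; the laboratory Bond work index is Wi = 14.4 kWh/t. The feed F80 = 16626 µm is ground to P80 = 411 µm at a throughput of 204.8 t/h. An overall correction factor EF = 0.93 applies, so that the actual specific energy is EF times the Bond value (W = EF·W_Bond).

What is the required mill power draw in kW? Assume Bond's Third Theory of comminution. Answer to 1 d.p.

P = 1140.2 kW

W_Bond = 10·Wi·(1/√P₈₀ − 1/√F₈₀)
W = 10·14.4·(1/√411 − 1/√16626) = 10·14.4·(0.041571) = 5.9862 kWh/t
Corrected W = EF·W_Bond = 0.93·5.9862 = 5.5672 kWh/t
P_mill = W·ṁ = 5.5672·204.8 = 1140.2 kW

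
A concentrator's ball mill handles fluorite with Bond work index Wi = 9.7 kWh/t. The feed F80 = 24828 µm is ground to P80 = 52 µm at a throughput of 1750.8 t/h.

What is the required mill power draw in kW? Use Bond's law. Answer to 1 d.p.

P = 22473.1 kW

W = 10 Wi (1/√P80 − 1/√F80)  [Bond]
W = 10·9.7·(1/√52 − 1/√24828) = 10·9.7·(0.132329) = 12.8359 kWh/t
Mill draw = 12.8359 × 1750.8 = 22473.1 kW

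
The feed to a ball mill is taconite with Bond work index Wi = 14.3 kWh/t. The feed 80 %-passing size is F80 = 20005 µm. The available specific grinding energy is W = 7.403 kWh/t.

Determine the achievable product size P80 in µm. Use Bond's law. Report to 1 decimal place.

W = 10 Wi (P80^-0.5 − F80^-0.5)
⇒ 1/√P80 = W/(10·Wi) + 1/√F80
  = 7.4030/(10·14.3) + 1/√20005 = 0.051769 + 0.007070 = 0.058839
P80 = (1/0.058839)² = 16.9954² = 288.84 µm

P80 = 288.8 µm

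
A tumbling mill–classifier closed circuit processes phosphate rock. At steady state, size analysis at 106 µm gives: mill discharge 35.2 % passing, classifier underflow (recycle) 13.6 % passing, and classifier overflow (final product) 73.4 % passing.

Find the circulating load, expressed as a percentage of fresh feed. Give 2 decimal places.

Let r = R/F. Size balance at 106 µm:
r = (o − d)/(d − u)
r = (73.4 − 35.2)/(35.2 − 13.6) = 38.2/21.6 = 1.7685
CL = 100·r = 176.85 %

CL = 176.85 %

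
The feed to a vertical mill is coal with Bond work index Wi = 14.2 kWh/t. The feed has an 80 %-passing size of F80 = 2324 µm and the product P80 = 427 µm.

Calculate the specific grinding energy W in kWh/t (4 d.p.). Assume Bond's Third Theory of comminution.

W = 10 Wi (P80^-0.5 − F80^-0.5)
1/√427 = 0.048393;  1/√2324 = 0.020743
W = 10·14.2·(0.048393 − 0.020743) = 3.9263 kWh/t

W = 3.9263 kWh/t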